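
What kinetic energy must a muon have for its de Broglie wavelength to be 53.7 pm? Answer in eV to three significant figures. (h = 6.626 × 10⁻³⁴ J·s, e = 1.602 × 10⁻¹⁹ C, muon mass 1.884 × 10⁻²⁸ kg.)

p = h/λ = 6.626 × 10⁻³⁴ / 5.370 × 10⁻¹¹ = 1.234 × 10⁻²³ kg·m/s.
KE = p²/(2m) = (1.234 × 10⁻²³)² / (2 × 1.884 × 10⁻²⁸) = 4.041 × 10⁻¹⁹ J = 2.52 eV.

KE = 2.52 eV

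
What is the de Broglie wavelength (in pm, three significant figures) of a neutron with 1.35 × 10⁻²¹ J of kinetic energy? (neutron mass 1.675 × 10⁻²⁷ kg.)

λ = 312 pm

p = √(2mKE) = √(2 × 1.675 × 10⁻²⁷ × 1.350 × 10⁻²¹) = 2.127 × 10⁻²⁴ kg·m/s.
λ = h/p = 6.626 × 10⁻³⁴ / 2.127 × 10⁻²⁴ = 3.12 × 10⁻¹⁰ m = 312 pm.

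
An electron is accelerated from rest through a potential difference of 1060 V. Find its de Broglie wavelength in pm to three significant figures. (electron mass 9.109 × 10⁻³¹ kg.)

λ = 37.7 pm

KE = eV = 1.602 × 10⁻¹⁹ × 1060 = 1.698 × 10⁻¹⁶ J.
p = √(2mKE) = √(2 × 9.109 × 10⁻³¹ × 1.698 × 10⁻¹⁶) = 1.759 × 10⁻²³ kg·m/s.
λ = h/p = 6.626 × 10⁻³⁴ / 1.759 × 10⁻²³ = 3.77 × 10⁻¹¹ m = 37.7 pm.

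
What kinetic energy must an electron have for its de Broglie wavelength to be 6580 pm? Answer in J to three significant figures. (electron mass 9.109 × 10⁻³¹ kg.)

KE = 5.57 × 10⁻²¹ J

p = h/λ = 6.626 × 10⁻³⁴ / 6.580 × 10⁻⁹ = 1.007 × 10⁻²⁵ kg·m/s.
KE = p²/(2m) = (1.007 × 10⁻²⁵)² / (2 × 9.109 × 10⁻³¹) = 5.566 × 10⁻²¹ J = 5.57 × 10⁻²¹ J.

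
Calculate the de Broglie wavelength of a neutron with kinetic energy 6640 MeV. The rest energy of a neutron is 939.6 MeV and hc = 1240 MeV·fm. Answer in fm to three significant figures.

Total energy E = KE + m₀c² = 6640 + 939.6 = 7579.6 MeV.
(pc)² = E² − (m₀c²)² = (7579.6)² − (939.6)² = 5.657 × 10⁷ MeV², so pc = 7521 MeV.
λ = hc/(pc) = 1240 MeV·fm / 7521 MeV = 0.165 fm.

λ = 0.165 fm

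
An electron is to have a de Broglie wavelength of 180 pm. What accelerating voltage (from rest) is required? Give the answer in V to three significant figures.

V = 46.4 V

p = h/λ = 6.626 × 10⁻³⁴ / 1.800 × 10⁻¹⁰ = 3.681 × 10⁻²⁴ kg·m/s.
KE = p²/(2m) = 7.438 × 10⁻¹⁸ J.
V = KE/e = 7.438 × 10⁻¹⁸ / (1.602 × 10⁻¹⁹) = 46.4 V.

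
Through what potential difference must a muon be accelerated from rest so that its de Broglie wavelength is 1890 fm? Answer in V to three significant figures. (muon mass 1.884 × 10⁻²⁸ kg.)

p = h/λ = 6.626 × 10⁻³⁴ / 1.890 × 10⁻¹² = 3.506 × 10⁻²² kg·m/s.
KE = p²/(2m) = 3.262 × 10⁻¹⁶ J.
V = KE/e = 3.262 × 10⁻¹⁶ / (1.602 × 10⁻¹⁹) = 2040 V.

V = 2040 V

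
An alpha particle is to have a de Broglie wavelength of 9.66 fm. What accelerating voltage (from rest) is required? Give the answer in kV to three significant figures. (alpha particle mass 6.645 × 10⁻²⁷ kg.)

V = 1100 kV

p = h/λ = 6.626 × 10⁻³⁴ / 9.660 × 10⁻¹⁵ = 6.859 × 10⁻²⁰ kg·m/s.
KE = p²/(2m) = 3.540 × 10⁻¹³ J.
V = KE/2e = 3.540 × 10⁻¹³ / (2 × 1.602 × 10⁻¹⁹) = 1100 kV.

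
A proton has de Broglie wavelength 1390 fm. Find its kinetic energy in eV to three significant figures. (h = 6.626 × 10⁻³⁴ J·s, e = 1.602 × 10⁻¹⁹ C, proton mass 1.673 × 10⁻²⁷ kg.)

p = h/λ = 6.626 × 10⁻³⁴ / 1.390 × 10⁻¹² = 4.767 × 10⁻²² kg·m/s.
KE = p²/(2m) = (4.767 × 10⁻²²)² / (2 × 1.673 × 10⁻²⁷) = 6.791 × 10⁻¹⁷ J = 424 eV.

KE = 424 eV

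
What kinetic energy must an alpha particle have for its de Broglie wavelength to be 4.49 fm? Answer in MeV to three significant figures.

p = h/λ = 6.626 × 10⁻³⁴ / 4.490 × 10⁻¹⁵ = 1.476 × 10⁻¹⁹ kg·m/s.
KE = p²/(2m) = (1.476 × 10⁻¹⁹)² / (2 × 6.645 × 10⁻²⁷) = 1.639 × 10⁻¹² J = 10.2 MeV.

KE = 10.2 MeV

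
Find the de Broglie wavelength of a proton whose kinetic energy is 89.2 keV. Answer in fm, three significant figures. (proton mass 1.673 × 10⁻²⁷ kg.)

λ = 95.8 fm

KE = 89.2 keV = 1.429 × 10⁻¹⁴ J.
p = √(2mKE) = √(2 × 1.673 × 10⁻²⁷ × 1.429 × 10⁻¹⁴) = 6.915 × 10⁻²¹ kg·m/s.
λ = h/p = 6.626 × 10⁻³⁴ / 6.915 × 10⁻²¹ = 9.58 × 10⁻¹⁴ m = 95.8 fm.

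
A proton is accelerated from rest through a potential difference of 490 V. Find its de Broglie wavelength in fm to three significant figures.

KE = eV = 1.602 × 10⁻¹⁹ × 490.0 = 7.850 × 10⁻¹⁷ J.
p = √(2mKE) = √(2 × 1.673 × 10⁻²⁷ × 7.850 × 10⁻¹⁷) = 5.125 × 10⁻²² kg·m/s.
λ = h/p = 6.626 × 10⁻³⁴ / 5.125 × 10⁻²² = 1.29 × 10⁻¹² m = 1290 fm.

λ = 1290 fm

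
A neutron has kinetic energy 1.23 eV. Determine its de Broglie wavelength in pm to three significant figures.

KE = 1.23 eV = 1.970 × 10⁻¹⁹ J.
p = √(2mKE) = √(2 × 1.675 × 10⁻²⁷ × 1.970 × 10⁻¹⁹) = 2.569 × 10⁻²³ kg·m/s.
λ = h/p = 6.626 × 10⁻³⁴ / 2.569 × 10⁻²³ = 2.58 × 10⁻¹¹ m = 25.8 pm.

λ = 25.8 pm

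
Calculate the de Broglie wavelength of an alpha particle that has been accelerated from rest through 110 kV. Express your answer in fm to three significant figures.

λ = 30.6 fm

KE = 2eV = 2 × 1.602 × 10⁻¹⁹ × 1.100 × 10⁵ = 3.524 × 10⁻¹⁴ J.
p = √(2mKE) = √(2 × 6.645 × 10⁻²⁷ × 3.524 × 10⁻¹⁴) = 2.164 × 10⁻²⁰ kg·m/s.
λ = h/p = 6.626 × 10⁻³⁴ / 2.164 × 10⁻²⁰ = 3.06 × 10⁻¹⁴ m = 30.6 fm.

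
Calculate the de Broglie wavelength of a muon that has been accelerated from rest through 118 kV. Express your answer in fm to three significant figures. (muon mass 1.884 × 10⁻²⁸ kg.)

λ = 248 fm

KE = eV = 1.602 × 10⁻¹⁹ × 1.180 × 10⁵ = 1.890 × 10⁻¹⁴ J.
p = √(2mKE) = √(2 × 1.884 × 10⁻²⁸ × 1.890 × 10⁻¹⁴) = 2.669 × 10⁻²¹ kg·m/s.
λ = h/p = 6.626 × 10⁻³⁴ / 2.669 × 10⁻²¹ = 2.48 × 10⁻¹³ m = 248 fm.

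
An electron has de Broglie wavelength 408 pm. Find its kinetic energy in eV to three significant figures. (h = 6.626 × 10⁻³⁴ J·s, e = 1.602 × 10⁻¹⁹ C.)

p = h/λ = 6.626 × 10⁻³⁴ / 4.080 × 10⁻¹⁰ = 1.624 × 10⁻²⁴ kg·m/s.
KE = p²/(2m) = (1.624 × 10⁻²⁴)² / (2 × 9.109 × 10⁻³¹) = 1.448 × 10⁻¹⁸ J = 9.04 eV.

KE = 9.04 eV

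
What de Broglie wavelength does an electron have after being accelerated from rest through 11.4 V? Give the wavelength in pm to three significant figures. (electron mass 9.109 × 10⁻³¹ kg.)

λ = 363 pm

KE = eV = 1.602 × 10⁻¹⁹ × 11.40 = 1.826 × 10⁻¹⁸ J.
p = √(2mKE) = √(2 × 9.109 × 10⁻³¹ × 1.826 × 10⁻¹⁸) = 1.824 × 10⁻²⁴ kg·m/s.
λ = h/p = 6.626 × 10⁻³⁴ / 1.824 × 10⁻²⁴ = 3.63 × 10⁻¹⁰ m = 363 pm.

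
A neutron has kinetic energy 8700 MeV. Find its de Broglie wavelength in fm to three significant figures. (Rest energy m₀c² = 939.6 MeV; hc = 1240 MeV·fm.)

Total energy E = KE + m₀c² = 8700 + 939.6 = 9639.6 MeV.
(pc)² = E² − (m₀c²)² = (9639.6)² − (939.6)² = 9.204 × 10⁷ MeV², so pc = 9594 MeV.
λ = hc/(pc) = 1240 MeV·fm / 9594 MeV = 0.129 fm.

λ = 0.129 fm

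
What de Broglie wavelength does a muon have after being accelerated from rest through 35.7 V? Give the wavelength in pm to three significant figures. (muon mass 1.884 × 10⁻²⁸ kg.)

λ = 14.3 pm

KE = eV = 1.602 × 10⁻¹⁹ × 35.70 = 5.719 × 10⁻¹⁸ J.
p = √(2mKE) = √(2 × 1.884 × 10⁻²⁸ × 5.719 × 10⁻¹⁸) = 4.642 × 10⁻²³ kg·m/s.
λ = h/p = 6.626 × 10⁻³⁴ / 4.642 × 10⁻²³ = 1.43 × 10⁻¹¹ m = 14.3 pm.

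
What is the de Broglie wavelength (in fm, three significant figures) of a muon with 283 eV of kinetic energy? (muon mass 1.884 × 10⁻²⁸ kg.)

KE = 283 eV = 4.534 × 10⁻¹⁷ J.
p = √(2mKE) = √(2 × 1.884 × 10⁻²⁸ × 4.534 × 10⁻¹⁷) = 1.307 × 10⁻²² kg·m/s.
λ = h/p = 6.626 × 10⁻³⁴ / 1.307 × 10⁻²² = 5.07 × 10⁻¹² m = 5070 fm.

λ = 5070 fm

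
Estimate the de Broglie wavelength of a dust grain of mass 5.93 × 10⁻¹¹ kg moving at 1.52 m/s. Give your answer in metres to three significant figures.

p = mv = 5.93 × 10⁻¹¹ × 1.52 = 9.014 × 10⁻¹¹ kg·m/s.
λ = h/p = 6.626 × 10⁻³⁴ / 9.014 × 10⁻¹¹ = 7.35 × 10⁻²⁴ m.

λ = 7.35 × 10⁻²⁴ m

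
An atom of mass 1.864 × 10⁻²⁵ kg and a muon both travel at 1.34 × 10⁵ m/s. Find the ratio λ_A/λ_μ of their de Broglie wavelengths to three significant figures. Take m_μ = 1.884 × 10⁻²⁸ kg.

λ_A/λ_μ = 1.01 × 10⁻³

At fixed v, p = mv so λ = h/(mv) ∝ 1/m.
λ_A/λ_μ = m_μ/m_A = 1.884 × 10⁻²⁸/1.864 × 10⁻²⁵ = 1.01 × 10⁻³.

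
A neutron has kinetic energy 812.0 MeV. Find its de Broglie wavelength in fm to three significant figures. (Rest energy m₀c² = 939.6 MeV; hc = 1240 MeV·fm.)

Total energy E = KE + m₀c² = 812.0 + 939.6 = 1751.6 MeV.
(pc)² = E² − (m₀c²)² = (1751.6)² − (939.6)² = 2.185 × 10⁶ MeV², so pc = 1478 MeV.
λ = hc/(pc) = 1240 MeV·fm / 1478 MeV = 0.839 fm.

λ = 0.839 fm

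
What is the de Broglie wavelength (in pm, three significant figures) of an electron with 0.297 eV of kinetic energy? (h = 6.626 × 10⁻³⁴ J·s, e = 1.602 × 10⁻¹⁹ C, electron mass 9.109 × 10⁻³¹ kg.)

KE = 0.297 eV = 4.758 × 10⁻²⁰ J.
p = √(2mKE) = √(2 × 9.109 × 10⁻³¹ × 4.758 × 10⁻²⁰) = 2.944 × 10⁻²⁵ kg·m/s.
λ = h/p = 6.626 × 10⁻³⁴ / 2.944 × 10⁻²⁵ = 2.25 × 10⁻⁹ m = 2250 pm.

λ = 2250 pm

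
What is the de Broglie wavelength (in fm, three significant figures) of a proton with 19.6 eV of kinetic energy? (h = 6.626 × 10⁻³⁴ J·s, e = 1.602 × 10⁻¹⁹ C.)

KE = 19.6 eV = 3.140 × 10⁻¹⁸ J.
p = √(2mKE) = √(2 × 1.673 × 10⁻²⁷ × 3.140 × 10⁻¹⁸) = 1.025 × 10⁻²² kg·m/s.
λ = h/p = 6.626 × 10⁻³⁴ / 1.025 × 10⁻²² = 6.46 × 10⁻¹² m = 6460 fm.

λ = 6460 fm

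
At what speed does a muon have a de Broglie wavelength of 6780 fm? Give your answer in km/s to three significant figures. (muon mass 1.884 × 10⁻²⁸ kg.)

p = h/λ = 6.626 × 10⁻³⁴ / 6.780 × 10⁻¹² = 9.773 × 10⁻²³ kg·m/s.
v = p/m = 9.773 × 10⁻²³ / 1.884 × 10⁻²⁸ = 5.19 × 10⁵ m/s = 519 km/s.

v = 519 km/s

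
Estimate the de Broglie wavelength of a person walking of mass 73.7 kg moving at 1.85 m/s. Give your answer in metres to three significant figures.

λ = 4.86 × 10⁻³⁶ m

p = mv = 73.7 × 1.85 = 1.363 × 10² kg·m/s.
λ = h/p = 6.626 × 10⁻³⁴ / 1.363 × 10² = 4.86 × 10⁻³⁶ m.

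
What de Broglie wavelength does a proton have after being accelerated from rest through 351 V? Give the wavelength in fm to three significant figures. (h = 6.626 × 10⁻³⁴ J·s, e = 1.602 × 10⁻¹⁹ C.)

KE = eV = 1.602 × 10⁻¹⁹ × 351.0 = 5.623 × 10⁻¹⁷ J.
p = √(2mKE) = √(2 × 1.673 × 10⁻²⁷ × 5.623 × 10⁻¹⁷) = 4.338 × 10⁻²² kg·m/s.
λ = h/p = 6.626 × 10⁻³⁴ / 4.338 × 10⁻²² = 1.53 × 10⁻¹² m = 1530 fm.

λ = 1530 fm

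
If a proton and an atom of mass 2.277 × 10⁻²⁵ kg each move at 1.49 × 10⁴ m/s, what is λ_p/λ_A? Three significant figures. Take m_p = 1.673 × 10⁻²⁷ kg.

λ_p/λ_A = 136

At fixed v, p = mv so λ = h/(mv) ∝ 1/m.
λ_p/λ_A = m_A/m_p = 2.277 × 10⁻²⁵/1.673 × 10⁻²⁷ = 136.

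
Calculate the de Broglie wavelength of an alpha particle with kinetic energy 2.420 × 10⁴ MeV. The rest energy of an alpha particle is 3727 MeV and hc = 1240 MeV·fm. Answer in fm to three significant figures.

λ = 0.0448 fm

Total energy E = KE + m₀c² = 2.420 × 10⁴ + 3727 = 27927 MeV.
(pc)² = E² − (m₀c²)² = (27927)² − (3727)² = 7.660 × 10⁸ MeV², so pc = 2.768 × 10⁴ MeV.
λ = hc/(pc) = 1240 MeV·fm / 2.768 × 10⁴ MeV = 0.0448 fm.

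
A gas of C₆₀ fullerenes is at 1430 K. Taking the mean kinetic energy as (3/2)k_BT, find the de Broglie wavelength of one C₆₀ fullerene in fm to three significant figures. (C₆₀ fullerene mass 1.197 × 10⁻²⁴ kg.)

KE = (3/2)k_BT = 1.5 × 1.381 × 10⁻²³ × 1430 = 2.962 × 10⁻²⁰ J.
p = √(2mKE) = √(2 × 1.197 × 10⁻²⁴ × 2.962 × 10⁻²⁰) = 2.663 × 10⁻²² kg·m/s.
λ = h/p = 2.49 × 10⁻¹² m = 2490 fm.

λ = 2490 fm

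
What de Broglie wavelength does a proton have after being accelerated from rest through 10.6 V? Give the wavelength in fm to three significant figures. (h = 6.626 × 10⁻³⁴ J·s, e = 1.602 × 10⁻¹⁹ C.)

KE = eV = 1.602 × 10⁻¹⁹ × 10.60 = 1.698 × 10⁻¹⁸ J.
p = √(2mKE) = √(2 × 1.673 × 10⁻²⁷ × 1.698 × 10⁻¹⁸) = 7.538 × 10⁻²³ kg·m/s.
λ = h/p = 6.626 × 10⁻³⁴ / 7.538 × 10⁻²³ = 8.79 × 10⁻¹² m = 8790 fm.

λ = 8790 fm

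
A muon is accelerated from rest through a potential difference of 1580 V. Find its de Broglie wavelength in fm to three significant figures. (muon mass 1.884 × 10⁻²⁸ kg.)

λ = 2150 fm

KE = eV = 1.602 × 10⁻¹⁹ × 1580 = 2.531 × 10⁻¹⁶ J.
p = √(2mKE) = √(2 × 1.884 × 10⁻²⁸ × 2.531 × 10⁻¹⁶) = 3.088 × 10⁻²² kg·m/s.
λ = h/p = 6.626 × 10⁻³⁴ / 3.088 × 10⁻²² = 2.15 × 10⁻¹² m = 2150 fm.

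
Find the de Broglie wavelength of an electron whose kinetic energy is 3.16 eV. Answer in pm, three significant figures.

KE = 3.16 eV = 5.062 × 10⁻¹⁹ J.
p = √(2mKE) = √(2 × 9.109 × 10⁻³¹ × 5.062 × 10⁻¹⁹) = 9.603 × 10⁻²⁵ kg·m/s.
λ = h/p = 6.626 × 10⁻³⁴ / 9.603 × 10⁻²⁵ = 6.90 × 10⁻¹⁰ m = 690 pm.

λ = 690 pm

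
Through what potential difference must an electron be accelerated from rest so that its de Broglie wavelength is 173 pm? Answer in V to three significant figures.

V = 50.3 V

p = h/λ = 6.626 × 10⁻³⁴ / 1.730 × 10⁻¹⁰ = 3.830 × 10⁻²⁴ kg·m/s.
KE = p²/(2m) = 8.052 × 10⁻¹⁸ J.
V = KE/e = 8.052 × 10⁻¹⁸ / (1.602 × 10⁻¹⁹) = 50.3 V.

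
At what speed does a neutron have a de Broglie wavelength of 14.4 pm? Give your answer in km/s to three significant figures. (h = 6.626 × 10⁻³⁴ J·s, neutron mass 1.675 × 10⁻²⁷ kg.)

v = 27.5 km/s

p = h/λ = 6.626 × 10⁻³⁴ / 1.440 × 10⁻¹¹ = 4.601 × 10⁻²³ kg·m/s.
v = p/m = 4.601 × 10⁻²³ / 1.675 × 10⁻²⁷ = 2.75 × 10⁴ m/s = 27.5 km/s.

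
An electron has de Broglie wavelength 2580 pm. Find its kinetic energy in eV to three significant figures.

p = h/λ = 6.626 × 10⁻³⁴ / 2.580 × 10⁻⁹ = 2.568 × 10⁻²⁵ kg·m/s.
KE = p²/(2m) = (2.568 × 10⁻²⁵)² / (2 × 9.109 × 10⁻³¹) = 3.620 × 10⁻²⁰ J = 0.226 eV.

KE = 0.226 eV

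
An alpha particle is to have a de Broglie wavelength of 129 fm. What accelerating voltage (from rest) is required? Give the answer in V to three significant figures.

p = h/λ = 6.626 × 10⁻³⁴ / 1.290 × 10⁻¹³ = 5.136 × 10⁻²¹ kg·m/s.
KE = p²/(2m) = 1.985 × 10⁻¹⁵ J.
V = KE/2e = 1.985 × 10⁻¹⁵ / (2 × 1.602 × 10⁻¹⁹) = 6200 V.

V = 6200 V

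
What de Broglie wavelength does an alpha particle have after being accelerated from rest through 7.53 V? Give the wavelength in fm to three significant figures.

λ = 3700 fm

KE = 2eV = 2 × 1.602 × 10⁻¹⁹ × 7.530 = 2.413 × 10⁻¹⁸ J.
p = √(2mKE) = √(2 × 6.645 × 10⁻²⁷ × 2.413 × 10⁻¹⁸) = 1.791 × 10⁻²² kg·m/s.
λ = h/p = 6.626 × 10⁻³⁴ / 1.791 × 10⁻²² = 3.70 × 10⁻¹² m = 3700 fm.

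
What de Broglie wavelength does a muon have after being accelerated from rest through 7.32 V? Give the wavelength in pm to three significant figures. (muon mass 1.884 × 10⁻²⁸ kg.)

λ = 31.5 pm

KE = eV = 1.602 × 10⁻¹⁹ × 7.320 = 1.173 × 10⁻¹⁸ J.
p = √(2mKE) = √(2 × 1.884 × 10⁻²⁸ × 1.173 × 10⁻¹⁸) = 2.102 × 10⁻²³ kg·m/s.
λ = h/p = 6.626 × 10⁻³⁴ / 2.102 × 10⁻²³ = 3.15 × 10⁻¹¹ m = 31.5 pm.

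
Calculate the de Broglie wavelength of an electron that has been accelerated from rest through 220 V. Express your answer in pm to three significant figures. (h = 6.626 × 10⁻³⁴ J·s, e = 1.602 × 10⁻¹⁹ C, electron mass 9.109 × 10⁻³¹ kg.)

λ = 82.7 pm

KE = eV = 1.602 × 10⁻¹⁹ × 220.0 = 3.524 × 10⁻¹⁷ J.
p = √(2mKE) = √(2 × 9.109 × 10⁻³¹ × 3.524 × 10⁻¹⁷) = 8.013 × 10⁻²⁴ kg·m/s.
λ = h/p = 6.626 × 10⁻³⁴ / 8.013 × 10⁻²⁴ = 8.27 × 10⁻¹¹ m = 82.7 pm.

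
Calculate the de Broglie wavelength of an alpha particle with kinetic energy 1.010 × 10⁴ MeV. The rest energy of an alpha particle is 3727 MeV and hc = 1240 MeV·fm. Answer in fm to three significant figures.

λ = 0.0931 fm

Total energy E = KE + m₀c² = 1.010 × 10⁴ + 3727 = 13827 MeV.
(pc)² = E² − (m₀c²)² = (13827)² − (3727)² = 1.773 × 10⁸ MeV², so pc = 1.332 × 10⁴ MeV.
λ = hc/(pc) = 1240 MeV·fm / 1.332 × 10⁴ MeV = 0.0931 fm.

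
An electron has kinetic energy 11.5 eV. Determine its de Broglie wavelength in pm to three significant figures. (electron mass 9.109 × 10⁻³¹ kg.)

KE = 11.5 eV = 1.842 × 10⁻¹⁸ J.
p = √(2mKE) = √(2 × 9.109 × 10⁻³¹ × 1.842 × 10⁻¹⁸) = 1.832 × 10⁻²⁴ kg·m/s.
λ = h/p = 6.626 × 10⁻³⁴ / 1.832 × 10⁻²⁴ = 3.62 × 10⁻¹⁰ m = 362 pm.

λ = 362 pm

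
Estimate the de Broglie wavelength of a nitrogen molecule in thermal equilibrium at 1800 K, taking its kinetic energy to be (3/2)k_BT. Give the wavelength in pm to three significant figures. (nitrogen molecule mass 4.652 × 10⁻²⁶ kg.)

KE = (3/2)k_BT = 1.5 × 1.381 × 10⁻²³ × 1800 = 3.729 × 10⁻²⁰ J.
p = √(2mKE) = √(2 × 4.652 × 10⁻²⁶ × 3.729 × 10⁻²⁰) = 5.890 × 10⁻²³ kg·m/s.
λ = h/p = 1.12 × 10⁻¹¹ m = 11.2 pm.

λ = 11.2 pm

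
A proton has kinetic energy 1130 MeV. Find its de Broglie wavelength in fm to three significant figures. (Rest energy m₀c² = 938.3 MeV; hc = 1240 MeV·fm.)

λ = 0.673 fm

Total energy E = KE + m₀c² = 1130 + 938.3 = 2068.3 MeV.
(pc)² = E² − (m₀c²)² = (2068.3)² − (938.3)² = 3.397 × 10⁶ MeV², so pc = 1843 MeV.
λ = hc/(pc) = 1240 MeV·fm / 1843 MeV = 0.673 fm.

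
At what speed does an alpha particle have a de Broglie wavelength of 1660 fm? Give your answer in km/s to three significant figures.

v = 60.1 km/s

p = h/λ = 6.626 × 10⁻³⁴ / 1.660 × 10⁻¹² = 3.992 × 10⁻²² kg·m/s.
v = p/m = 3.992 × 10⁻²² / 6.645 × 10⁻²⁷ = 6.01 × 10⁴ m/s = 60.1 km/s.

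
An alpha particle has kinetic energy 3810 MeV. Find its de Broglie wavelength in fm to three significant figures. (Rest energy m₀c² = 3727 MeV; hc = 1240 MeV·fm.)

λ = 0.189 fm

Total energy E = KE + m₀c² = 3810 + 3727 = 7537 MeV.
(pc)² = E² − (m₀c²)² = (7537)² − (3727)² = 4.292 × 10⁷ MeV², so pc = 6551 MeV.
λ = hc/(pc) = 1240 MeV·fm / 6551 MeV = 0.189 fm.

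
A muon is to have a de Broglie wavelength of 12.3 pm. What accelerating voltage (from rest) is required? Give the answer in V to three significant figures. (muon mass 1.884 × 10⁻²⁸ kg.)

p = h/λ = 6.626 × 10⁻³⁴ / 1.230 × 10⁻¹¹ = 5.387 × 10⁻²³ kg·m/s.
KE = p²/(2m) = 7.702 × 10⁻¹⁸ J.
V = KE/e = 7.702 × 10⁻¹⁸ / (1.602 × 10⁻¹⁹) = 48.1 V.

V = 48.1 V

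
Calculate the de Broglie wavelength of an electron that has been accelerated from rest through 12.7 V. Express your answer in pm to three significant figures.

λ = 344 pm

KE = eV = 1.602 × 10⁻¹⁹ × 12.70 = 2.035 × 10⁻¹⁸ J.
p = √(2mKE) = √(2 × 9.109 × 10⁻³¹ × 2.035 × 10⁻¹⁸) = 1.925 × 10⁻²⁴ kg·m/s.
λ = h/p = 6.626 × 10⁻³⁴ / 1.925 × 10⁻²⁴ = 3.44 × 10⁻¹⁰ m = 344 pm.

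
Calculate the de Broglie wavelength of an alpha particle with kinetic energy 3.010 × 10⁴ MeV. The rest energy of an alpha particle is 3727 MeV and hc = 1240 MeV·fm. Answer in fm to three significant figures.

Total energy E = KE + m₀c² = 3.010 × 10⁴ + 3727 = 33827 MeV.
(pc)² = E² − (m₀c²)² = (33827)² − (3727)² = 1.130 × 10⁹ MeV², so pc = 3.362 × 10⁴ MeV.
λ = hc/(pc) = 1240 MeV·fm / 3.362 × 10⁴ MeV = 0.0369 fm.

λ = 0.0369 fm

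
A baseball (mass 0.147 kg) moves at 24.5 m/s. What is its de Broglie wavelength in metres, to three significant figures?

p = mv = 0.147 × 24.5 = 3.601 kg·m/s.
λ = h/p = 6.626 × 10⁻³⁴ / 3.601 = 1.84 × 10⁻³⁴ m.

λ = 1.84 × 10⁻³⁴ m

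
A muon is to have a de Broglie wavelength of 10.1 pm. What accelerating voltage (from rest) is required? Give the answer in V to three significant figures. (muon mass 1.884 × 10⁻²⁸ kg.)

V = 71.3 V

p = h/λ = 6.626 × 10⁻³⁴ / 1.010 × 10⁻¹¹ = 6.560 × 10⁻²³ kg·m/s.
KE = p²/(2m) = 1.142 × 10⁻¹⁷ J.
V = KE/e = 1.142 × 10⁻¹⁷ / (1.602 × 10⁻¹⁹) = 71.3 V.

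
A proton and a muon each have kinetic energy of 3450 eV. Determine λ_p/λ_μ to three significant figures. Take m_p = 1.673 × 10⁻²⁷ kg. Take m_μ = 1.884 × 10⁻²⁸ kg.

λ_p/λ_μ = 0.336

At fixed KE, p = √(2mKE) so λ = h/p ∝ 1/√m.
λ_p/λ_μ = √(m_μ/m_p) = √(1.884 × 10⁻²⁸/1.673 × 10⁻²⁷) = √(0.1126) = 0.336.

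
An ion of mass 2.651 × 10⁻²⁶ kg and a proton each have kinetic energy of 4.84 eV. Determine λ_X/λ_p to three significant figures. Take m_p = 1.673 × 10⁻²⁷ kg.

λ_X/λ_p = 0.251

At fixed KE, p = √(2mKE) so λ = h/p ∝ 1/√m.
λ_X/λ_p = √(m_p/m_X) = √(1.673 × 10⁻²⁷/2.651 × 10⁻²⁶) = √(0.06311) = 0.251.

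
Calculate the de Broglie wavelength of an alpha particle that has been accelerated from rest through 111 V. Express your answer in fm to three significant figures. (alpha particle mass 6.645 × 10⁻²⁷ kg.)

λ = 964 fm

KE = 2eV = 2 × 1.602 × 10⁻¹⁹ × 111.0 = 3.556 × 10⁻¹⁷ J.
p = √(2mKE) = √(2 × 6.645 × 10⁻²⁷ × 3.556 × 10⁻¹⁷) = 6.875 × 10⁻²² kg·m/s.
λ = h/p = 6.626 × 10⁻³⁴ / 6.875 × 10⁻²² = 9.64 × 10⁻¹³ m = 964 fm.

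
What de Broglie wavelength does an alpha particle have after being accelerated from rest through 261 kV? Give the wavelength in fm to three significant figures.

λ = 19.9 fm

KE = 2eV = 2 × 1.602 × 10⁻¹⁹ × 2.610 × 10⁵ = 8.362 × 10⁻¹⁴ J.
p = √(2mKE) = √(2 × 6.645 × 10⁻²⁷ × 8.362 × 10⁻¹⁴) = 3.334 × 10⁻²⁰ kg·m/s.
λ = h/p = 6.626 × 10⁻³⁴ / 3.334 × 10⁻²⁰ = 1.99 × 10⁻¹⁴ m = 19.9 fm.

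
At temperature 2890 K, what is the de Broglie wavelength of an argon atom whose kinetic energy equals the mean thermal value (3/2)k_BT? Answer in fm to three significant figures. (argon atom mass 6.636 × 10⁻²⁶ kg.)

λ = 7430 fm

KE = (3/2)k_BT = 1.5 × 1.381 × 10⁻²³ × 2890 = 5.987 × 10⁻²⁰ J.
p = √(2mKE) = √(2 × 6.636 × 10⁻²⁶ × 5.987 × 10⁻²⁰) = 8.914 × 10⁻²³ kg·m/s.
λ = h/p = 7.43 × 10⁻¹² m = 7430 fm.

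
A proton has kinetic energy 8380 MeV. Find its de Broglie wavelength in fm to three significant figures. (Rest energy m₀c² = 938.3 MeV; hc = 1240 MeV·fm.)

Total energy E = KE + m₀c² = 8380 + 938.3 = 9318.3 MeV.
(pc)² = E² − (m₀c²)² = (9318.3)² − (938.3)² = 8.595 × 10⁷ MeV², so pc = 9271 MeV.
λ = hc/(pc) = 1240 MeV·fm / 9271 MeV = 0.134 fm.

λ = 0.134 fm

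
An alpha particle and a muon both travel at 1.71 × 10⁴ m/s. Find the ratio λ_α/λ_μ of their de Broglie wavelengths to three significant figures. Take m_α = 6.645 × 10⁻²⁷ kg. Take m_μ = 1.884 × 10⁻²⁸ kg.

λ_α/λ_μ = 0.0284

At fixed v, p = mv so λ = h/(mv) ∝ 1/m.
λ_α/λ_μ = m_μ/m_α = 1.884 × 10⁻²⁸/6.645 × 10⁻²⁷ = 0.0284.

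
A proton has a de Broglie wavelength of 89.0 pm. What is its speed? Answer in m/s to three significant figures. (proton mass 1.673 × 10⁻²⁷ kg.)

v = 4450 m/s

p = h/λ = 6.626 × 10⁻³⁴ / 8.900 × 10⁻¹¹ = 7.445 × 10⁻²⁴ kg·m/s.
v = p/m = 7.445 × 10⁻²⁴ / 1.673 × 10⁻²⁷ = 4.45 × 10³ m/s = 4450 m/s.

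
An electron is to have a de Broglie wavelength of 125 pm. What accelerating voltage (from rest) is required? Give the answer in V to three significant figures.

p = h/λ = 6.626 × 10⁻³⁴ / 1.250 × 10⁻¹⁰ = 5.301 × 10⁻²⁴ kg·m/s.
KE = p²/(2m) = 1.542 × 10⁻¹⁷ J.
V = KE/e = 1.542 × 10⁻¹⁷ / (1.602 × 10⁻¹⁹) = 96.3 V.

V = 96.3 V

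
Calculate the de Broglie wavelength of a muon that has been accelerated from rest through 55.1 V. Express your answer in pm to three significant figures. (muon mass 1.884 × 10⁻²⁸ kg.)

λ = 11.5 pm

KE = eV = 1.602 × 10⁻¹⁹ × 55.10 = 8.827 × 10⁻¹⁸ J.
p = √(2mKE) = √(2 × 1.884 × 10⁻²⁸ × 8.827 × 10⁻¹⁸) = 5.767 × 10⁻²³ kg·m/s.
λ = h/p = 6.626 × 10⁻³⁴ / 5.767 × 10⁻²³ = 1.15 × 10⁻¹¹ m = 11.5 pm.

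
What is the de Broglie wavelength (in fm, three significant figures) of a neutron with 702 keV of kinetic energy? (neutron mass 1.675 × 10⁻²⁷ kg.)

λ = 34.1 fm

KE = 702 keV = 1.125 × 10⁻¹³ J.
p = √(2mKE) = √(2 × 1.675 × 10⁻²⁷ × 1.125 × 10⁻¹³) = 1.941 × 10⁻²⁰ kg·m/s.
λ = h/p = 6.626 × 10⁻³⁴ / 1.941 × 10⁻²⁰ = 3.41 × 10⁻¹⁴ m = 34.1 fm.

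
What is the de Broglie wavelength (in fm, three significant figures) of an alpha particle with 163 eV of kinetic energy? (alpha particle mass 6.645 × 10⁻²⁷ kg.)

λ = 1120 fm

KE = 163 eV = 2.611 × 10⁻¹⁷ J.
p = √(2mKE) = √(2 × 6.645 × 10⁻²⁷ × 2.611 × 10⁻¹⁷) = 5.891 × 10⁻²² kg·m/s.
λ = h/p = 6.626 × 10⁻³⁴ / 5.891 × 10⁻²² = 1.12 × 10⁻¹² m = 1120 fm.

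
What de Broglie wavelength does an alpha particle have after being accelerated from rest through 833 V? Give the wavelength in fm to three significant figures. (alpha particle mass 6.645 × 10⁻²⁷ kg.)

KE = 2eV = 2 × 1.602 × 10⁻¹⁹ × 833.0 = 2.669 × 10⁻¹⁶ J.
p = √(2mKE) = √(2 × 6.645 × 10⁻²⁷ × 2.669 × 10⁻¹⁶) = 1.883 × 10⁻²¹ kg·m/s.
λ = h/p = 6.626 × 10⁻³⁴ / 1.883 × 10⁻²¹ = 3.52 × 10⁻¹³ m = 352 fm.

λ = 352 fm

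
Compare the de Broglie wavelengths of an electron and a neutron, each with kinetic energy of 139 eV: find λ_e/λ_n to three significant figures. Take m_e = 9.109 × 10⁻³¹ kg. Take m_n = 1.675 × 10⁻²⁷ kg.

At fixed KE, p = √(2mKE) so λ = h/p ∝ 1/√m.
λ_e/λ_n = √(m_n/m_e) = √(1.675 × 10⁻²⁷/9.109 × 10⁻³¹) = √(1839) = 42.9.

λ_e/λ_n = 42.9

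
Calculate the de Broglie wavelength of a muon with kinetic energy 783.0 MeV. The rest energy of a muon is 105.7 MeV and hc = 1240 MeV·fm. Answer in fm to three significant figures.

Total energy E = KE + m₀c² = 783.0 + 105.7 = 888.7 MeV.
(pc)² = E² − (m₀c²)² = (888.7)² − (105.7)² = 7.786 × 10⁵ MeV², so pc = 882.4 MeV.
λ = hc/(pc) = 1240 MeV·fm / 882.4 MeV = 1.41 fm.

λ = 1.41 fm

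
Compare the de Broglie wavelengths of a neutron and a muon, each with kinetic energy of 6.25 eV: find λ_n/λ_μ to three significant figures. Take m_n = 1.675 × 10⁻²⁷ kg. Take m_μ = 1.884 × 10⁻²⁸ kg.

At fixed KE, p = √(2mKE) so λ = h/p ∝ 1/√m.
λ_n/λ_μ = √(m_μ/m_n) = √(1.884 × 10⁻²⁸/1.675 × 10⁻²⁷) = √(0.1125) = 0.335.

λ_n/λ_μ = 0.335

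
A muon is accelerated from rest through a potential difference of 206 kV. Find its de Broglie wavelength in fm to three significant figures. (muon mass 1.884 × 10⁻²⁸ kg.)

λ = 188 fm

KE = eV = 1.602 × 10⁻¹⁹ × 2.060 × 10⁵ = 3.300 × 10⁻¹⁴ J.
p = √(2mKE) = √(2 × 1.884 × 10⁻²⁸ × 3.300 × 10⁻¹⁴) = 3.526 × 10⁻²¹ kg·m/s.
λ = h/p = 6.626 × 10⁻³⁴ / 3.526 × 10⁻²¹ = 1.88 × 10⁻¹³ m = 188 fm.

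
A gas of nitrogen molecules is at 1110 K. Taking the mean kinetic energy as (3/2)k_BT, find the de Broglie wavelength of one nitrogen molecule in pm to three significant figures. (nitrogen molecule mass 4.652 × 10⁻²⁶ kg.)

λ = 14.3 pm

KE = (3/2)k_BT = 1.5 × 1.381 × 10⁻²³ × 1110 = 2.299 × 10⁻²⁰ J.
p = √(2mKE) = √(2 × 4.652 × 10⁻²⁶ × 2.299 × 10⁻²⁰) = 4.625 × 10⁻²³ kg·m/s.
λ = h/p = 1.43 × 10⁻¹¹ m = 14.3 pm.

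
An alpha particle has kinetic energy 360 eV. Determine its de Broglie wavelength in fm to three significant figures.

λ = 757 fm

KE = 360 eV = 5.767 × 10⁻¹⁷ J.
p = √(2mKE) = √(2 × 6.645 × 10⁻²⁷ × 5.767 × 10⁻¹⁷) = 8.755 × 10⁻²² kg·m/s.
λ = h/p = 6.626 × 10⁻³⁴ / 8.755 × 10⁻²² = 7.57 × 10⁻¹³ m = 757 fm.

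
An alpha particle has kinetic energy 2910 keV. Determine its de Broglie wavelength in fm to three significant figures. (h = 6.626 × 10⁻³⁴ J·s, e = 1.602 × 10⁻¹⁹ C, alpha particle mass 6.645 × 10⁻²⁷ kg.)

λ = 8.42 fm

KE = 2910 keV = 4.662 × 10⁻¹³ J.
p = √(2mKE) = √(2 × 6.645 × 10⁻²⁷ × 4.662 × 10⁻¹³) = 7.871 × 10⁻²⁰ kg·m/s.
λ = h/p = 6.626 × 10⁻³⁴ / 7.871 × 10⁻²⁰ = 8.42 × 10⁻¹⁵ m = 8.42 fm.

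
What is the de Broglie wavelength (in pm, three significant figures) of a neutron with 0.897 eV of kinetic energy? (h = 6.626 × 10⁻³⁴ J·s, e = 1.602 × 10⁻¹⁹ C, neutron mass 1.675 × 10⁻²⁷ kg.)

KE = 0.897 eV = 1.437 × 10⁻¹⁹ J.
p = √(2mKE) = √(2 × 1.675 × 10⁻²⁷ × 1.437 × 10⁻¹⁹) = 2.194 × 10⁻²³ kg·m/s.
λ = h/p = 6.626 × 10⁻³⁴ / 2.194 × 10⁻²³ = 3.02 × 10⁻¹¹ m = 30.2 pm.

λ = 30.2 pm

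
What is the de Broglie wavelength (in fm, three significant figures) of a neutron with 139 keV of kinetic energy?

KE = 139 keV = 2.227 × 10⁻¹⁴ J.
p = √(2mKE) = √(2 × 1.675 × 10⁻²⁷ × 2.227 × 10⁻¹⁴) = 8.637 × 10⁻²¹ kg·m/s.
λ = h/p = 6.626 × 10⁻³⁴ / 8.637 × 10⁻²¹ = 7.67 × 10⁻¹⁴ m = 76.7 fm.

λ = 76.7 fm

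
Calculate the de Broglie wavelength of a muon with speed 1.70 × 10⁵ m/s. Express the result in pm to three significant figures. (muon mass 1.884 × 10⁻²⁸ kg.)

p = mv = 1.884 × 10⁻²⁸ × 1.70 × 10⁵ = 3.203 × 10⁻²³ kg·m/s.
λ = h/p = 6.626 × 10⁻³⁴ / 3.203 × 10⁻²³ = 2.07 × 10⁻¹¹ m = 20.7 pm.

λ = 20.7 pm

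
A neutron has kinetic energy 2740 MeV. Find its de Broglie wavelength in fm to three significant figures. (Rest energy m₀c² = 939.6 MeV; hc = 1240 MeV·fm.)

λ = 0.349 fm

Total energy E = KE + m₀c² = 2740 + 939.6 = 3679.6 MeV.
(pc)² = E² − (m₀c²)² = (3679.6)² − (939.6)² = 1.266 × 10⁷ MeV², so pc = 3558 MeV.
λ = hc/(pc) = 1240 MeV·fm / 3558 MeV = 0.349 fm.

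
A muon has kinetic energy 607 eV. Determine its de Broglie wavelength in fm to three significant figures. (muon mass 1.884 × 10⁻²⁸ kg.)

λ = 3460 fm

KE = 607 eV = 9.724 × 10⁻¹⁷ J.
p = √(2mKE) = √(2 × 1.884 × 10⁻²⁸ × 9.724 × 10⁻¹⁷) = 1.914 × 10⁻²² kg·m/s.
λ = h/p = 6.626 × 10⁻³⁴ / 1.914 × 10⁻²² = 3.46 × 10⁻¹² m = 3460 fm.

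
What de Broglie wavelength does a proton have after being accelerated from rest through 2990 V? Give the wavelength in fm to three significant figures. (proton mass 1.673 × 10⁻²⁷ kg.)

λ = 523 fm

KE = eV = 1.602 × 10⁻¹⁹ × 2990 = 4.790 × 10⁻¹⁶ J.
p = √(2mKE) = √(2 × 1.673 × 10⁻²⁷ × 4.790 × 10⁻¹⁶) = 1.266 × 10⁻²¹ kg·m/s.
λ = h/p = 6.626 × 10⁻³⁴ / 1.266 × 10⁻²¹ = 5.23 × 10⁻¹³ m = 523 fm.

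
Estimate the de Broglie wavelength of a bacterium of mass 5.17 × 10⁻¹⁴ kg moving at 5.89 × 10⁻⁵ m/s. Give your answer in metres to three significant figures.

λ = 2.18 × 10⁻¹⁶ m

p = mv = 5.17 × 10⁻¹⁴ × 5.89 × 10⁻⁵ = 3.045 × 10⁻¹⁸ kg·m/s.
λ = h/p = 6.626 × 10⁻³⁴ / 3.045 × 10⁻¹⁸ = 2.18 × 10⁻¹⁶ m.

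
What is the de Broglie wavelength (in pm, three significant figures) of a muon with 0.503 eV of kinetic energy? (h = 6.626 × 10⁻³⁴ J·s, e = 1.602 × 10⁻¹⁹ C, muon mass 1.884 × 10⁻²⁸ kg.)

KE = 0.503 eV = 8.058 × 10⁻²⁰ J.
p = √(2mKE) = √(2 × 1.884 × 10⁻²⁸ × 8.058 × 10⁻²⁰) = 5.510 × 10⁻²⁴ kg·m/s.
λ = h/p = 6.626 × 10⁻³⁴ / 5.510 × 10⁻²⁴ = 1.20 × 10⁻¹⁰ m = 120 pm.

λ = 120 pm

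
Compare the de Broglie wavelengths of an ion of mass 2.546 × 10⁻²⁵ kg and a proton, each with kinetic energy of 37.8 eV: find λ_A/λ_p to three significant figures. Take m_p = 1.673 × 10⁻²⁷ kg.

λ_A/λ_p = 0.0811

At fixed KE, p = √(2mKE) so λ = h/p ∝ 1/√m.
λ_A/λ_p = √(m_p/m_A) = √(1.673 × 10⁻²⁷/2.546 × 10⁻²⁵) = √(6.571 × 10⁻³) = 0.0811.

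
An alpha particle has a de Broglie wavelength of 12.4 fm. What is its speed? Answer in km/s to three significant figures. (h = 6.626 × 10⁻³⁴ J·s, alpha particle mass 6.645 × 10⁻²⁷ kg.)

v = 8040 km/s

p = h/λ = 6.626 × 10⁻³⁴ / 1.240 × 10⁻¹⁴ = 5.344 × 10⁻²⁰ kg·m/s.
v = p/m = 5.344 × 10⁻²⁰ / 6.645 × 10⁻²⁷ = 8.04 × 10⁶ m/s = 8040 km/s.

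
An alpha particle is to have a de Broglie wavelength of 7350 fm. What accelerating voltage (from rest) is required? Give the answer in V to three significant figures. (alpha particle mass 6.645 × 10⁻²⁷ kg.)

p = h/λ = 6.626 × 10⁻³⁴ / 7.350 × 10⁻¹² = 9.015 × 10⁻²³ kg·m/s.
KE = p²/(2m) = 6.115 × 10⁻¹⁹ J.
V = KE/2e = 6.115 × 10⁻¹⁹ / (2 × 1.602 × 10⁻¹⁹) = 1.91 V.

V = 1.91 V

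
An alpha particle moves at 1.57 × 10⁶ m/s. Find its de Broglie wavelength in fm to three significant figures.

p = mv = 6.645 × 10⁻²⁷ × 1.57 × 10⁶ = 1.043 × 10⁻²⁰ kg·m/s.
λ = h/p = 6.626 × 10⁻³⁴ / 1.043 × 10⁻²⁰ = 6.35 × 10⁻¹⁴ m = 63.5 fm.

λ = 63.5 fm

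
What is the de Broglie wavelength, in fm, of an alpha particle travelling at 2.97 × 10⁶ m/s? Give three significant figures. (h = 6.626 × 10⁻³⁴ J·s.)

p = mv = 6.645 × 10⁻²⁷ × 2.97 × 10⁶ = 1.974 × 10⁻²⁰ kg·m/s.
λ = h/p = 6.626 × 10⁻³⁴ / 1.974 × 10⁻²⁰ = 3.36 × 10⁻¹⁴ m = 33.6 fm.

λ = 33.6 fm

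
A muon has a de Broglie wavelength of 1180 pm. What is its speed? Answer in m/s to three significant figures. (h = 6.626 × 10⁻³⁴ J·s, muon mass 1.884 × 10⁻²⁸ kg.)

v = 2980 m/s

p = h/λ = 6.626 × 10⁻³⁴ / 1.180 × 10⁻⁹ = 5.615 × 10⁻²⁵ kg·m/s.
v = p/m = 5.615 × 10⁻²⁵ / 1.884 × 10⁻²⁸ = 2.98 × 10³ m/s = 2980 m/s.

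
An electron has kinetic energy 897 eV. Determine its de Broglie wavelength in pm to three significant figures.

λ = 41.0 pm

KE = 897 eV = 1.437 × 10⁻¹⁶ J.
p = √(2mKE) = √(2 × 9.109 × 10⁻³¹ × 1.437 × 10⁻¹⁶) = 1.618 × 10⁻²³ kg·m/s.
λ = h/p = 6.626 × 10⁻³⁴ / 1.618 × 10⁻²³ = 4.10 × 10⁻¹¹ m = 41.0 pm.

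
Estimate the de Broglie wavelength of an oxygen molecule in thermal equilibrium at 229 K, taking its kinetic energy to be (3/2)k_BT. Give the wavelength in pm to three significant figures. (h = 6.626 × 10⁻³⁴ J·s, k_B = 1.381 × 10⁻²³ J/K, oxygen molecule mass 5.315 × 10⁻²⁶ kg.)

λ = 29.5 pm

KE = (3/2)k_BT = 1.5 × 1.381 × 10⁻²³ × 229 = 4.744 × 10⁻²¹ J.
p = √(2mKE) = √(2 × 5.315 × 10⁻²⁶ × 4.744 × 10⁻²¹) = 2.246 × 10⁻²³ kg·m/s.
λ = h/p = 2.95 × 10⁻¹¹ m = 29.5 pm.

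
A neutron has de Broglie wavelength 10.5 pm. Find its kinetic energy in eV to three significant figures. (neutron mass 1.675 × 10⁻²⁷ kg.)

KE = 7.42 eV

p = h/λ = 6.626 × 10⁻³⁴ / 1.050 × 10⁻¹¹ = 6.310 × 10⁻²³ kg·m/s.
KE = p²/(2m) = (6.310 × 10⁻²³)² / (2 × 1.675 × 10⁻²⁷) = 1.189 × 10⁻¹⁸ J = 7.42 eV.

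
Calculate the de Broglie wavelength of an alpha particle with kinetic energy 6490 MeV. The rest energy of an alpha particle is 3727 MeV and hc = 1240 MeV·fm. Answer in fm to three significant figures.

Total energy E = KE + m₀c² = 6490 + 3727 = 10217 MeV.
(pc)² = E² − (m₀c²)² = (10217)² − (3727)² = 9.050 × 10⁷ MeV², so pc = 9513 MeV.
λ = hc/(pc) = 1240 MeV·fm / 9513 MeV = 0.130 fm.

λ = 0.130 fm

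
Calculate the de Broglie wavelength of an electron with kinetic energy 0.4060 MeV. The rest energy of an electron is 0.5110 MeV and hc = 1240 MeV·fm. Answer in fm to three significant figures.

Total energy E = KE + m₀c² = 0.4060 + 0.5110 = 0.9170 MeV.
(pc)² = E² − (m₀c²)² = (0.9170)² − (0.5110)² = 0.5798 MeV², so pc = 0.7614 MeV.
λ = hc/(pc) = 1240 MeV·fm / 0.7614 MeV = 1630 fm.

λ = 1630 fm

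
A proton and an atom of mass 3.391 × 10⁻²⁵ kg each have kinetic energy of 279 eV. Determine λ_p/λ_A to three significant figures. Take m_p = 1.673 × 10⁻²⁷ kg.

At fixed KE, p = √(2mKE) so λ = h/p ∝ 1/√m.
λ_p/λ_A = √(m_A/m_p) = √(3.391 × 10⁻²⁵/1.673 × 10⁻²⁷) = √(202.7) = 14.2.

λ_p/λ_A = 14.2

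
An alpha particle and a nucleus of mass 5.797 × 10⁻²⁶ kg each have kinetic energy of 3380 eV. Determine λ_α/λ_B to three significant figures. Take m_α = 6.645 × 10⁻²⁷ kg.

At fixed KE, p = √(2mKE) so λ = h/p ∝ 1/√m.
λ_α/λ_B = √(m_B/m_α) = √(5.797 × 10⁻²⁶/6.645 × 10⁻²⁷) = √(8.724) = 2.95.

λ_α/λ_B = 2.95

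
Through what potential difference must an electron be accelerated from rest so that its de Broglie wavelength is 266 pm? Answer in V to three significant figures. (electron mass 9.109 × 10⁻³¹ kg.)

p = h/λ = 6.626 × 10⁻³⁴ / 2.660 × 10⁻¹⁰ = 2.491 × 10⁻²⁴ kg·m/s.
KE = p²/(2m) = 3.406 × 10⁻¹⁸ J.
V = KE/e = 3.406 × 10⁻¹⁸ / (1.602 × 10⁻¹⁹) = 21.3 V.

V = 21.3 V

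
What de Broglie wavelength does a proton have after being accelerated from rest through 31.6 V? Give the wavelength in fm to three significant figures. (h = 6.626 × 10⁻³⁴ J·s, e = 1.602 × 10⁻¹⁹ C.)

λ = 5090 fm

KE = eV = 1.602 × 10⁻¹⁹ × 31.60 = 5.062 × 10⁻¹⁸ J.
p = √(2mKE) = √(2 × 1.673 × 10⁻²⁷ × 5.062 × 10⁻¹⁸) = 1.301 × 10⁻²² kg·m/s.
λ = h/p = 6.626 × 10⁻³⁴ / 1.301 × 10⁻²² = 5.09 × 10⁻¹² m = 5090 fm.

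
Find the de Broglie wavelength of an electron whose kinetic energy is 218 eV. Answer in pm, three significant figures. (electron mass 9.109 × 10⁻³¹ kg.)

λ = 83.1 pm

KE = 218 eV = 3.492 × 10⁻¹⁷ J.
p = √(2mKE) = √(2 × 9.109 × 10⁻³¹ × 3.492 × 10⁻¹⁷) = 7.976 × 10⁻²⁴ kg·m/s.
λ = h/p = 6.626 × 10⁻³⁴ / 7.976 × 10⁻²⁴ = 8.31 × 10⁻¹¹ m = 83.1 pm.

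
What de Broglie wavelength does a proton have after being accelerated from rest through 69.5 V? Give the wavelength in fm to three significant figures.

KE = eV = 1.602 × 10⁻¹⁹ × 69.50 = 1.113 × 10⁻¹⁷ J.
p = √(2mKE) = √(2 × 1.673 × 10⁻²⁷ × 1.113 × 10⁻¹⁷) = 1.930 × 10⁻²² kg·m/s.
λ = h/p = 6.626 × 10⁻³⁴ / 1.930 × 10⁻²² = 3.43 × 10⁻¹² m = 3430 fm.

λ = 3430 fm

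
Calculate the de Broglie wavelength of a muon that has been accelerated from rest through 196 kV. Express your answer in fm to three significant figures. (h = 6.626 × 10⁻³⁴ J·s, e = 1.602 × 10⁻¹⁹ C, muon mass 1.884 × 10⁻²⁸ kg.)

KE = eV = 1.602 × 10⁻¹⁹ × 1.960 × 10⁵ = 3.140 × 10⁻¹⁴ J.
p = √(2mKE) = √(2 × 1.884 × 10⁻²⁸ × 3.140 × 10⁻¹⁴) = 3.440 × 10⁻²¹ kg·m/s.
λ = h/p = 6.626 × 10⁻³⁴ / 3.440 × 10⁻²¹ = 1.93 × 10⁻¹³ m = 193 fm.

λ = 193 fm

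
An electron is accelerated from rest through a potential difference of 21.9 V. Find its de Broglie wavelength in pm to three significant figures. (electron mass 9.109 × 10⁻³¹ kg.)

KE = eV = 1.602 × 10⁻¹⁹ × 21.90 = 3.508 × 10⁻¹⁸ J.
p = √(2mKE) = √(2 × 9.109 × 10⁻³¹ × 3.508 × 10⁻¹⁸) = 2.528 × 10⁻²⁴ kg·m/s.
λ = h/p = 6.626 × 10⁻³⁴ / 2.528 × 10⁻²⁴ = 2.62 × 10⁻¹⁰ m = 262 pm.

λ = 262 pm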